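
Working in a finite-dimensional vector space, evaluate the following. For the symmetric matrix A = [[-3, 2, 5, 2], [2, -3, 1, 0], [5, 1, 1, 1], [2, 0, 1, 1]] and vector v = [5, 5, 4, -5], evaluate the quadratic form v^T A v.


First compute Av:
(Av)_1 = -3*5 + 2*5 + 5*4 + 2*-5 = 5
(Av)_2 = 2*5 + -3*5 + 1*4 + 0*-5 = -1
(Av)_3 = 5*5 + 1*5 + 1*4 + 1*-5 = 29
(Av)_4 = 2*5 + 0*5 + 1*4 + 1*-5 = 9
Av = [5, -1, 29, 9]
Then v^T (Av) = 5*5 + 5*-1 + 4*29 + -5*9
= 25 + -5 + 116 + -45 = 91

91


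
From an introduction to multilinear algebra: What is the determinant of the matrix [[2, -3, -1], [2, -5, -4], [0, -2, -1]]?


Expanding along the first row, det(A) = a11*M_11 - a12*M_12 + a13*M_13, where M_1j is the (1,j) minor.
Minor M_11 = -5*-1 - -4*-2 = -3
Minor M_12 = 2*-1 - -4*0 = -2
Minor M_13 = 2*-2 - -5*0 = -4
det = 2*(-3) - -3*(-2) + -1*(-4)
    = -6 - 6 + 4
    = -8

-8


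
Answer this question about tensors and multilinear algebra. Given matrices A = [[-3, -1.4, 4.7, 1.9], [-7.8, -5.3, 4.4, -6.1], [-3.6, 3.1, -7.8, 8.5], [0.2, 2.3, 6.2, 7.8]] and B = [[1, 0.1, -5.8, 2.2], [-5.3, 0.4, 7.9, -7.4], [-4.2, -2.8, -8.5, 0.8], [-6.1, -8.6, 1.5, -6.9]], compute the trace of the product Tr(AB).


Tr(AB) = sum_i (AB)_{ii} where (AB)_{ii} = sum_k A_{ik} B_{ki}.
(AB)_{11} = -3*1 + -1.4*-5.3 + 4.7*-4.2 + 1.9*-6.1 = -26.91
(AB)_{22} = -7.8*0.1 + -5.3*0.4 + 4.4*-2.8 + -6.1*-8.6 = 37.24
(AB)_{33} = -3.6*-5.8 + 3.1*7.9 + -7.8*-8.5 + 8.5*1.5 = 124.42
(AB)_{44} = 0.2*2.2 + 2.3*-7.4 + 6.2*0.8 + 7.8*-6.9 = -65.44
Tr(AB) = -26.91 + 37.24 + 124.42 + -65.44 = 69.31

69.31


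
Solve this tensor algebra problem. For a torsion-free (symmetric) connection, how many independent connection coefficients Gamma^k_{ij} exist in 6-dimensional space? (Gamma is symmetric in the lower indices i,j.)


Christoffel symbols Gamma^k_{ij} are symmetric in i,j, so there are d * d(d+1)/2 independent symbols.
d = 6
d(d+1)/2 = 6 * 7 / 2 = 21
Total = 6 * 21 = 126

126


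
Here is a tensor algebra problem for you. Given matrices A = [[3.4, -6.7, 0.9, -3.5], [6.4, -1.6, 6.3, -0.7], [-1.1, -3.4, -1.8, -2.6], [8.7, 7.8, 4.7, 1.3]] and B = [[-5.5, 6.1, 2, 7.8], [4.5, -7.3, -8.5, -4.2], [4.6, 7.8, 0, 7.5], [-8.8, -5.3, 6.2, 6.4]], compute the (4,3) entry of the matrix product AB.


(AB)_{ij} = sum_k A_{ik} B_{kj}.
For i=4, j=3:
A_{41} * B_{13} = 8.7 * 2 = 17.4
A_{42} * B_{23} = 7.8 * -8.5 = -66.3
A_{43} * B_{33} = 4.7 * 0 = 0
A_{44} * B_{43} = 1.3 * 6.2 = 8.06
Sum = 17.4 + -66.3 + 0 + 8.06 = -40.84

-40.84


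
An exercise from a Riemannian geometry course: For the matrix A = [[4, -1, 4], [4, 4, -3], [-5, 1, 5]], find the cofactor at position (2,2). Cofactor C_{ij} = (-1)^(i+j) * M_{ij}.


To find cofactor C_{22}, delete row 2 and column 2.
The resulting 2x2 submatrix is: [[4, 4], [-5, 5]]
Minor M_{22} = 4*5 - 4*-5
  = 20 - -20 = 40
Sign = (-1)^(2+2) = (-1)^4 = 1
Cofactor C_{22} = 1 * 40 = 40

40


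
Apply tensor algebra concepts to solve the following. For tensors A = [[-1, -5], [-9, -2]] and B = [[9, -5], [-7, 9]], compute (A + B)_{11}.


Tensor addition is component-wise: (A + B)_{ij} = A_{ij} + B_{ij}.
A_{11} = -1
B_{11} = 9
(A + B)_{11} = -1 + 9 = 8

8


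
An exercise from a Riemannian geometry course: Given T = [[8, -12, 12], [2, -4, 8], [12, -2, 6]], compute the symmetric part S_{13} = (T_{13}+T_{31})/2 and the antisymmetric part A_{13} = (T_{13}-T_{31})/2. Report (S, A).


T_{13} = 12
T_{31} = 12
S_{13} = (12 + 12)/2 = 24/2 = 12
A_{13} = (12 - 12)/2 = 0/2 = 0
Check: S + A = 12 + 0 = 12 = T_{13}.

(12, 0)


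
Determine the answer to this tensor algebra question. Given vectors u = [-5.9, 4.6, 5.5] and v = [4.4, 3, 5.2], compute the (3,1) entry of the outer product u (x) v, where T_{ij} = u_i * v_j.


The outer product entry T_{ij} = u_i * v_j.
We need i=3, j=1.
u_3 = 5.5, v_1 = 4.4
T_{3,1} = 5.5 * 4.4 = 24.2

24.2


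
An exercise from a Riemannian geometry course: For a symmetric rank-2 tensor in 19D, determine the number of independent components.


A symmetric rank-2 tensor in d dimensions has d(d+1)/2 independent components.
d = 19
d(d+1)/2 = 19 * 20 / 2 = 380 / 2 = 190

190


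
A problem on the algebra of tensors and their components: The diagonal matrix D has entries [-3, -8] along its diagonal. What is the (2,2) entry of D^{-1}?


For a diagonal matrix, the inverse has entries (D^{-1})_{ii} = 1/d_{ii}.
The diagonal entries are: d_{11} = -3, d_{22} = -8
We need (D^{-1})_{22} = 1/d_{22} = 1/-8 = -1/8

-1/8


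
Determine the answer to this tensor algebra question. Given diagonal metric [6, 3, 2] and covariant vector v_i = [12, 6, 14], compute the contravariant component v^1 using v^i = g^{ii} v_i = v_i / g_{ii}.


To raise an index with a diagonal metric: v^i = v_i / g_{ii}.
For index 1: v_1 = 12, g_{11} = 6
v^1 = 12 / 6 = 2

2


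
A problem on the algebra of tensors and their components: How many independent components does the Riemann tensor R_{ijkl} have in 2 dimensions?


The Riemann tensor in d dimensions has d^2(d^2 - 1)/12 independent components.
d = 2, so d^2 = 4
d^2 - 1 = 3
d^2(d^2 - 1) = 4 * 3 = 12
Divide by 12: 12 / 12 = 1

1


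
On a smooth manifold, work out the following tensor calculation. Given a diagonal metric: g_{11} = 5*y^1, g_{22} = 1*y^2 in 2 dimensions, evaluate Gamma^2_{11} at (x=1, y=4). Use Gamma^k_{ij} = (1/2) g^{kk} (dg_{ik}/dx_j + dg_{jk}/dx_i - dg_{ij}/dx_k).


For a diagonal metric, Gamma^k_{ij} = (1/2) g^{kk} (dg_{ik}/dx_j + dg_{jk}/dx_i - dg_{ij}/dx_k).
The metric is diagonal, so g_{ab} = 0 for a != b.
At the given point: g_{11} = 20, g_{22} = 16
g^{22} = 1/16
dg_{12}/dx_1 = 0 (off-diagonal)
dg_{12}/dx_1 = 0 (off-diagonal)
dg_{11}/dx_2 = dg_{11}/dx_2 = 5
Numerator = 0 + 0 - 5 = -5
Gamma^2_{11} = -5 / (2 * 16) = -5/32

-5/32


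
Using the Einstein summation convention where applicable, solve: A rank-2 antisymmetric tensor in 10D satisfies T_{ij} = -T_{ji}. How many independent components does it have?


An antisymmetric rank-2 tensor satisfies A_{ij} = -A_{ji}, so diagonal entries are zero.
The independent components are the upper-triangular entries: C(n, 2) = n(n-1)/2.
n = 10
C(10, 2) = 10 * 9 / 2 = 90 / 2 = 45

45


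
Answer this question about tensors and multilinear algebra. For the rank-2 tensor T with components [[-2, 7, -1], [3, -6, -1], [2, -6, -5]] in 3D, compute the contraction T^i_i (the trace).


The contraction (trace) of a rank-2 tensor is the sum of its diagonal elements.
Diagonal entries: A[1,1] = -2, A[2,2] = -6, A[3,3] = -5
Tr(A) = -2 + -6 + -5 = -13

-13


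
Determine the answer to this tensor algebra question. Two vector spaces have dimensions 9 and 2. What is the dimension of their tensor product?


The dimension of a tensor product is the product of dimensions.
dim(V) = 9, dim(W) = 2
dim(V (x) W) = 9 * 2 = 18

18


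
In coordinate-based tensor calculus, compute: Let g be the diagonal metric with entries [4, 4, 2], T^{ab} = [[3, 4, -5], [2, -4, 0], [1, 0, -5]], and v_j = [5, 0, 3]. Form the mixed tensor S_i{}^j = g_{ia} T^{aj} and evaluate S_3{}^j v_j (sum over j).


Step 1: lower the first index. For a diagonal metric, g_{ia} T^{aj} = g_{ii} T^{ij} (no sum on i).
g_{33} = 2
S_3{}^1 = 2 * T^{31} = 2 * 1 = 2
S_3{}^2 = 2 * T^{32} = 2 * 0 = 0
S_3{}^3 = 2 * T^{33} = 2 * -5 = -10
Step 2: contract S_3{}^j with v_j.
S_3{}^1 * v_1 = 2 * 5 = 10
S_3{}^2 * v_2 = 0 * 0 = 0
S_3{}^3 * v_3 = -10 * 3 = -30
Result = 10 + 0 + -30 = -20

-20


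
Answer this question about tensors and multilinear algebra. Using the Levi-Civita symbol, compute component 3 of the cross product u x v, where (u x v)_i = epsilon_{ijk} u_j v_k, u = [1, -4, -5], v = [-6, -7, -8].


(u x v)_3 = sum_{j,k} epsilon_{3jk} u_j v_k. Only permutations of (1,2,3) contribute; the two non-zero terms are:
eps_{312} u_1 v_2 = 1 * 1 * -7 = -7
eps_{321} u_2 v_1 = -1 * -4 * -6 = -24
(u x v)_3 = -31

-31


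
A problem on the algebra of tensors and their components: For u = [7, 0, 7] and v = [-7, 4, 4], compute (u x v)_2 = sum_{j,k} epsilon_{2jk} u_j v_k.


(u x v)_2 = sum_{j,k} epsilon_{2jk} u_j v_k. Only permutations of (1,2,3) contribute; the two non-zero terms are:
eps_{213} u_1 v_3 = -1 * 7 * 4 = -28
eps_{231} u_3 v_1 = 1 * 7 * -7 = -49
(u x v)_2 = -77

-77


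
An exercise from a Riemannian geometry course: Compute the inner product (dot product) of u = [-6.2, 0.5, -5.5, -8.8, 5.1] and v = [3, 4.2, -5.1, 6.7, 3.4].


The inner product u . v = sum of u_i * v_i.
Term-by-term: -6.2 * 3, 0.5 * 4.2, -5.5 * -5.1, -8.8 * 6.7, 5.1 * 3.4
Products: -18.6, 2.1, 28.05, -58.96, 17.34
Sum = -18.6 + 2.1 + 28.05 + -58.96 + 17.34 = -30.07

-30.07


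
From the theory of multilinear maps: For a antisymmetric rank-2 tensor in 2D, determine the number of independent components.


A antisymmetric rank-2 tensor in d dimensions has d(d-1)/2 independent components.
d = 2
d(d-1)/2 = 2 * 1 / 2 = 2 / 2 = 1

1


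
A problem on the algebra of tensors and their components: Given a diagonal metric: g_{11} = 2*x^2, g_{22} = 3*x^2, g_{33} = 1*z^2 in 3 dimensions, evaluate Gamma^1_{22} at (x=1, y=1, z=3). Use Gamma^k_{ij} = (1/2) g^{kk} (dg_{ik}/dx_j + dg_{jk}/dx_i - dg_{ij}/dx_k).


For a diagonal metric, Gamma^k_{ij} = (1/2) g^{kk} (dg_{ik}/dx_j + dg_{jk}/dx_i - dg_{ij}/dx_k).
The metric is diagonal, so g_{ab} = 0 for a != b.
At the given point: g_{11} = 2, g_{22} = 3, g_{33} = 9
g^{11} = 1/2
dg_{21}/dx_2 = 0 (off-diagonal)
dg_{21}/dx_2 = 0 (off-diagonal)
dg_{22}/dx_1 = dg_{22}/dx_1 = 6
Numerator = 0 + 0 - 6 = -6
Gamma^1_{22} = -6 / (2 * 2) = -3/2

-3/2


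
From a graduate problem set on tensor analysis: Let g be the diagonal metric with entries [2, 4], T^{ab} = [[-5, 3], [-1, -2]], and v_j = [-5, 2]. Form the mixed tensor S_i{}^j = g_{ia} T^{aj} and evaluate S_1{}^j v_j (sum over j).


Step 1: lower the first index. For a diagonal metric, g_{ia} T^{aj} = g_{ii} T^{ij} (no sum on i).
g_{11} = 2
S_1{}^1 = 2 * T^{11} = 2 * -5 = -10
S_1{}^2 = 2 * T^{12} = 2 * 3 = 6
Step 2: contract S_1{}^j with v_j.
S_1{}^1 * v_1 = -10 * -5 = 50
S_1{}^2 * v_2 = 6 * 2 = 12
Result = 50 + 12 = 62

62


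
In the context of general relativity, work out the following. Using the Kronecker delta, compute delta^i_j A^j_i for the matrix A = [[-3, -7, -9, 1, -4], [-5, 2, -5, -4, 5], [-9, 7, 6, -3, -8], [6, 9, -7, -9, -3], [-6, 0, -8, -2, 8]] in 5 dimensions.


The contraction (trace) of a rank-2 tensor is the sum of its diagonal elements.
Diagonal entries: A[1,1] = -3, A[2,2] = 2, A[3,3] = 6, A[4,4] = -9, A[5,5] = 8
Tr(A) = -3 + 2 + 6 + -9 + 8 = 4

4


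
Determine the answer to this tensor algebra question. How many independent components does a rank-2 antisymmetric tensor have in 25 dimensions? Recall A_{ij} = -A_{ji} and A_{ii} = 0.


An antisymmetric rank-2 tensor satisfies A_{ij} = -A_{ji}, so diagonal entries are zero.
The independent components are the upper-triangular entries: C(n, 2) = n(n-1)/2.
n = 25
C(25, 2) = 25 * 24 / 2 = 600 / 2 = 300

300


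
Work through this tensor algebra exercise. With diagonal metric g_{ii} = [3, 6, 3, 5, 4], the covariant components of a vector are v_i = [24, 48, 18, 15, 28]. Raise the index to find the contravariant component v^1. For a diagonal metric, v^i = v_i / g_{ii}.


To raise an index with a diagonal metric: v^i = v_i / g_{ii}.
For index 1: v_1 = 24, g_{11} = 3
v^1 = 24 / 3 = 8

8


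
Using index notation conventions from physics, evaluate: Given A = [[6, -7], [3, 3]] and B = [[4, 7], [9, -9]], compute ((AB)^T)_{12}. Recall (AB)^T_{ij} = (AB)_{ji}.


(AB)^T_{ij} = (AB)_{ji} = sum_k A_{jk} B_{ki}.
For i=1, j=2 we need (AB)_{21}:
A_{21} * B_{11} = 3 * 4 = 12
A_{22} * B_{21} = 3 * 9 = 27
Sum = 12 + 27 = 39

39


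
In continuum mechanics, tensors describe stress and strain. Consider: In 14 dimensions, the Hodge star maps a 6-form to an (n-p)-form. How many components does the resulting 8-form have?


The Hodge dual of a p-form on an n-dimensional manifold is an (n-p)-form.
n = 14, p = 6, so dual degree = 14 - 6 = 8
The number of components is C(n, n-p) = C(14, 8) = 3003

3003


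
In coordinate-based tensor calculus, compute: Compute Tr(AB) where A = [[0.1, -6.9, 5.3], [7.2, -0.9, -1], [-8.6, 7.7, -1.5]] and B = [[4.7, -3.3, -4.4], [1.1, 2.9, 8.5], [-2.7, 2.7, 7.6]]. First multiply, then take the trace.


Tr(AB) = sum_i (AB)_{ii} where (AB)_{ii} = sum_k A_{ik} B_{ki}.
(AB)_{11} = 0.1*4.7 + -6.9*1.1 + 5.3*-2.7 = -21.43
(AB)_{22} = 7.2*-3.3 + -0.9*2.9 + -1*2.7 = -29.07
(AB)_{33} = -8.6*-4.4 + 7.7*8.5 + -1.5*7.6 = 91.89
Tr(AB) = -21.43 + -29.07 + 91.89 = 41.39

41.39


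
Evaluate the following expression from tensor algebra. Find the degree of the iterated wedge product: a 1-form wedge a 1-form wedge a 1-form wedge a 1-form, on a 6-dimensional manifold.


The degree of a wedge product is the sum of the degrees of the individual forms.
Degrees: 1, 1, 1, 1
Total degree = 1 + 1 + 1 + 1 = 4

4


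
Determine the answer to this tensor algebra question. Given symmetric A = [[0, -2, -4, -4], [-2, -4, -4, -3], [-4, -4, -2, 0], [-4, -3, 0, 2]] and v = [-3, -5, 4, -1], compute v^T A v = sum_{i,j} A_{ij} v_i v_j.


First compute Av:
(Av)_1 = 0*-3 + -2*-5 + -4*4 + -4*-1 = -2
(Av)_2 = -2*-3 + -4*-5 + -4*4 + -3*-1 = 13
(Av)_3 = -4*-3 + -4*-5 + -2*4 + 0*-1 = 24
(Av)_4 = -4*-3 + -3*-5 + 0*4 + 2*-1 = 25
Av = [-2, 13, 24, 25]
Then v^T (Av) = -3*-2 + -5*13 + 4*24 + -1*25
= 6 + -65 + 96 + -25 = 12

12


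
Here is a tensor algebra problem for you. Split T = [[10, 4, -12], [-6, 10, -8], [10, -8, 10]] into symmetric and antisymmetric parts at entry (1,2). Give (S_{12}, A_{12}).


T_{12} = 4
T_{21} = -6
S_{12} = (4 + -6)/2 = -2/2 = -1
A_{12} = (4 - -6)/2 = 10/2 = 5
Check: S + A = -1 + 5 = 4 = T_{12}.

(-1, 5)


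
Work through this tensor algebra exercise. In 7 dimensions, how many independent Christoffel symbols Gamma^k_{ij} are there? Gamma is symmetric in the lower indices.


Christoffel symbols Gamma^k_{ij} are symmetric in i,j, so there are d * d(d+1)/2 independent symbols.
d = 7
d(d+1)/2 = 7 * 8 / 2 = 28
Total = 7 * 28 = 196

196


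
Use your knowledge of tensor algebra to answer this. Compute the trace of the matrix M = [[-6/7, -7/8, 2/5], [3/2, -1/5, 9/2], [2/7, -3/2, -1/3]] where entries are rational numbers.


The trace is the sum of diagonal entries.
Diagonal: M[1,1] = -6/7, M[2,2] = -1/5, M[3,3] = -1/3
Tr(M) = -6/7 + -1/5 + -1/3
Computing step by step:
After adding M[1,1]: -6/7
After adding M[2,2]: -37/35
After adding M[3,3]: -146/105
Tr(M) = -146/105

-146/105


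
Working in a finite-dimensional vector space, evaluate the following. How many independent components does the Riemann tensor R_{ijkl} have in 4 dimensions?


The Riemann tensor in d dimensions has d^2(d^2 - 1)/12 independent components.
d = 4, so d^2 = 16
d^2 - 1 = 15
d^2(d^2 - 1) = 16 * 15 = 240
Divide by 12: 240 / 12 = 20

20


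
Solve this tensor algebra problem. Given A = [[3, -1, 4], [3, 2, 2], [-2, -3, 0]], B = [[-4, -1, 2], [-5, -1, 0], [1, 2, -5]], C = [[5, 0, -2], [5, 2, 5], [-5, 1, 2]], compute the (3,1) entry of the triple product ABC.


(ABC)_{31} = sum_m (AB)_{3m} C_{m1}. First compute row 3 of AB.
(AB)_{31} = -2*-4 + -3*-5 + 0*1 = 23
(AB)_{32} = -2*-1 + -3*-1 + 0*2 = 5
(AB)_{33} = -2*2 + -3*0 + 0*-5 = -4
Now contract with column 1 of C:
(AB)_{31} * C_{11} = 23 * 5 = 115
(AB)_{32} * C_{21} = 5 * 5 = 25
(AB)_{33} * C_{31} = -4 * -5 = 20
(ABC)_{31} = 115 + 25 + 20 = 160

160


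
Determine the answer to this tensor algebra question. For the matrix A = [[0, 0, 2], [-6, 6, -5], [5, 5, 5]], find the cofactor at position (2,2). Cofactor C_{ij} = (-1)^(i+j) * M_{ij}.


To find cofactor C_{22}, delete row 2 and column 2.
The resulting 2x2 submatrix is: [[0, 2], [5, 5]]
Minor M_{22} = 0*5 - 2*5
  = 0 - 10 = -10
Sign = (-1)^(2+2) = (-1)^4 = 1
Cofactor C_{22} = 1 * -10 = -10

-10


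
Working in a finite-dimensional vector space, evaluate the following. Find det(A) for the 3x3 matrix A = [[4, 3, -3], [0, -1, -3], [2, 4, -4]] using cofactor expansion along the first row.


Expanding along the first row, det(A) = a11*M_11 - a12*M_12 + a13*M_13, where M_1j is the (1,j) minor.
Minor M_11 = -1*-4 - -3*4 = 16
Minor M_12 = 0*-4 - -3*2 = 6
Minor M_13 = 0*4 - -1*2 = 2
det = 4*(16) - 3*(6) + -3*(2)
    = 64 - 18 + -6
    = 40

40


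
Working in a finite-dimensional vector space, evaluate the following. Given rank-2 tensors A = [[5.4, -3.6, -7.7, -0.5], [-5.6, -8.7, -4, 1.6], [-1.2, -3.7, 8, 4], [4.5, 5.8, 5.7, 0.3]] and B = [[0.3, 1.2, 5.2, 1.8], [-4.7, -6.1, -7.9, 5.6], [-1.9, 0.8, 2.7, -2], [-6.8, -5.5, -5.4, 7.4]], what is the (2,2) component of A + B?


Tensor addition is component-wise: (A + B)_{ij} = A_{ij} + B_{ij}.
A_{22} = -8.7
B_{22} = -6.1
(A + B)_{22} = -8.7 + -6.1 = -14.8

-14.8


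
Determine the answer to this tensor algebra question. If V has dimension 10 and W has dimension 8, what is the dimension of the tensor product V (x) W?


The dimension of a tensor product is the product of dimensions.
dim(V) = 10, dim(W) = 8
dim(V (x) W) = 10 * 8 = 80

80


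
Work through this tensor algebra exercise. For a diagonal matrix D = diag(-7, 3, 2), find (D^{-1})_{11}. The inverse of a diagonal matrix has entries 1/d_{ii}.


For a diagonal matrix, the inverse has entries (D^{-1})_{ii} = 1/d_{ii}.
The diagonal entries are: d_{11} = -7, d_{22} = 3, d_{33} = 2
We need (D^{-1})_{11} = 1/d_{11} = 1/-7 = -1/7

-1/7


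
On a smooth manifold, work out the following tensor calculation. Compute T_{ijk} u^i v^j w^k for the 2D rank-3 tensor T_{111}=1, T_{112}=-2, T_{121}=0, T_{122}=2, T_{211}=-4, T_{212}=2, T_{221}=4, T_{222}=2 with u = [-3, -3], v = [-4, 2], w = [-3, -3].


S = sum over i,j,k of T_{ijk} u_i v_j w_k. Expanding all 8 terms:
T_{111}*u_1*v_1*w_1 = 1*-3*-4*-3 = -36  (running total: -36)
T_{112}*u_1*v_1*w_2 = -2*-3*-4*-3 = 72  (running total: 36)
T_{121}*u_1*v_2*w_1 = 0*-3*2*-3 = 0  (running total: 36)
T_{122}*u_1*v_2*w_2 = 2*-3*2*-3 = 36  (running total: 72)
T_{211}*u_2*v_1*w_1 = -4*-3*-4*-3 = 144  (running total: 216)
T_{212}*u_2*v_1*w_2 = 2*-3*-4*-3 = -72  (running total: 144)
T_{221}*u_2*v_2*w_1 = 4*-3*2*-3 = 72  (running total: 216)
T_{222}*u_2*v_2*w_2 = 2*-3*2*-3 = 36  (running total: 252)
S = 252

252


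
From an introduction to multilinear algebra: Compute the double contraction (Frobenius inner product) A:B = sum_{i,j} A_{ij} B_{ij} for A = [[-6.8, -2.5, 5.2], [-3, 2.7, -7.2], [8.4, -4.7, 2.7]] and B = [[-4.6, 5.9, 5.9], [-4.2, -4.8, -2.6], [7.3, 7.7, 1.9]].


A:B = sum over all i,j of A_{ij} * B_{ij}.
Row 1: -6.8*-4.6=31.28, -2.5*5.9=-14.75, 5.2*5.9=30.68 => row sum = 47.21
Row 2: -3*-4.2=12.6, 2.7*-4.8=-12.96, -7.2*-2.6=18.72 => row sum = 18.36
Row 3: 8.4*7.3=61.32, -4.7*7.7=-36.19, 2.7*1.9=5.13 => row sum = 30.26
Total = 47.21 + 18.36 + 30.26 = 95.83

95.83


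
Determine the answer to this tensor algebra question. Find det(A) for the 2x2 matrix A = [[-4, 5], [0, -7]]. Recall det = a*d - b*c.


For a 2x2 matrix [[a, b], [c, d]], det = a*d - b*c.
a = -4, b = 5, c = 0, d = -7
a*d = -4 * -7 = 28
b*c = 5 * 0 = 0
det = 28 - 0 = 28

28


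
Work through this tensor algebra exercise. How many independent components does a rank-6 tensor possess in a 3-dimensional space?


The number of components of a rank-r tensor in d dimensions is d^r.
Here d = 3 and r = 6.
3^6 = 729

729


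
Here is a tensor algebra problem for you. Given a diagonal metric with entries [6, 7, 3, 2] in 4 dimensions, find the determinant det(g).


For a diagonal metric, the determinant is the product of diagonal entries.
Diagonal entries: 6, 7, 3, 2
det(g) = 6 * 7 * 3 * 2 = 252

252


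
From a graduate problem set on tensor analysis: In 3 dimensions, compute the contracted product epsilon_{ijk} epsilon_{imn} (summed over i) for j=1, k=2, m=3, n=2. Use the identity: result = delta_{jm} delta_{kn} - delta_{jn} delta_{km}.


Using the identity: epsilon_{ijk} epsilon_{imn} = delta_{jm} delta_{kn} - delta_{jn} delta_{km}.
delta_{13} = 0
delta_{22} = 1
delta_{12} = 0
delta_{23} = 0
Result = 0 * 1 - 0 * 0 = 0 - 0 = 0

0


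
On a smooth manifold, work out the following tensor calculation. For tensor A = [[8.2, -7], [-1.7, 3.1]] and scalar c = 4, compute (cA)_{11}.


Scalar multiplication: (cA)_{ij} = c * A_{ij}.
c = 4
A_{11} = 8.2
(cA)_{11} = 4 * 8.2 = 32.8

32.8


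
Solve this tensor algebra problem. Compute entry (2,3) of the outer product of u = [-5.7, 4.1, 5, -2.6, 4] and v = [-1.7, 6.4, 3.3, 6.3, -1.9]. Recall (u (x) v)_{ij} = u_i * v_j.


The outer product entry T_{ij} = u_i * v_j.
We need i=2, j=3.
u_2 = 4.1, v_3 = 3.3
T_{2,3} = 4.1 * 3.3 = 13.53

13.53


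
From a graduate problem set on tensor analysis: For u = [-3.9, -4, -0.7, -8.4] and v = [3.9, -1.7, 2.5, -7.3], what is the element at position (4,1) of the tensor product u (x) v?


The outer product entry T_{ij} = u_i * v_j.
We need i=4, j=1.
u_4 = -8.4, v_1 = 3.9
T_{4,1} = -8.4 * 3.9 = -32.76

-32.76


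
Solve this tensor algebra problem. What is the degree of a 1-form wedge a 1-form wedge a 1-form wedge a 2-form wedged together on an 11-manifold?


The degree of a wedge product is the sum of the degrees of the individual forms.
Degrees: 1, 1, 1, 2
Total degree = 1 + 1 + 1 + 2 = 5

5


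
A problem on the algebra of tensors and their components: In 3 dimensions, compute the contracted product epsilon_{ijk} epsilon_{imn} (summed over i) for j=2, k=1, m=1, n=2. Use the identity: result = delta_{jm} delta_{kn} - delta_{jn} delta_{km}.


Using the identity: epsilon_{ijk} epsilon_{imn} = delta_{jm} delta_{kn} - delta_{jn} delta_{km}.
delta_{21} = 0
delta_{12} = 0
delta_{22} = 1
delta_{11} = 1
Result = 0 * 0 - 1 * 1 = 0 - 1 = -1

-1


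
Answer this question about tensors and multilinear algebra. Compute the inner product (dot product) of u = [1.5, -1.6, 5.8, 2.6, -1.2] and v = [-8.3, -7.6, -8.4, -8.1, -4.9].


The inner product u . v = sum of u_i * v_i.
Term-by-term: 1.5 * -8.3, -1.6 * -7.6, 5.8 * -8.4, 2.6 * -8.1, -1.2 * -4.9
Products: -12.45, 12.16, -48.72, -21.06, 5.88
Sum = -12.45 + 12.16 + -48.72 + -21.06 + 5.88 = -64.19

-64.19


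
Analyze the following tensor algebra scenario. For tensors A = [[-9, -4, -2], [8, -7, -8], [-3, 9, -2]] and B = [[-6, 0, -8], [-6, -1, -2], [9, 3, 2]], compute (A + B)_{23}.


Tensor addition is component-wise: (A + B)_{ij} = A_{ij} + B_{ij}.
A_{23} = -8
B_{23} = -2
(A + B)_{23} = -8 + -2 = -10

-10


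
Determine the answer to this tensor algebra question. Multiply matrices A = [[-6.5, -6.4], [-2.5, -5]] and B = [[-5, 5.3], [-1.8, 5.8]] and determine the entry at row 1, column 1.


(AB)_{ij} = sum_k A_{ik} B_{kj}.
For i=1, j=1:
A_{11} * B_{11} = -6.5 * -5 = 32.5
A_{12} * B_{21} = -6.4 * -1.8 = 11.52
Sum = 32.5 + 11.52 = 44.02

44.02


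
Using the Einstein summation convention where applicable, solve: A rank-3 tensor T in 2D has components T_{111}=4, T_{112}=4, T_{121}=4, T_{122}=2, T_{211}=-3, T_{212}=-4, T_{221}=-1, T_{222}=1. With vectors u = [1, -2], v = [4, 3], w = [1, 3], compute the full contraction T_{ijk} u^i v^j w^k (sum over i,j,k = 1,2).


S = sum over i,j,k of T_{ijk} u_i v_j w_k. Expanding all 8 terms:
T_{111}*u_1*v_1*w_1 = 4*1*4*1 = 16  (running total: 16)
T_{112}*u_1*v_1*w_2 = 4*1*4*3 = 48  (running total: 64)
T_{121}*u_1*v_2*w_1 = 4*1*3*1 = 12  (running total: 76)
T_{122}*u_1*v_2*w_2 = 2*1*3*3 = 18  (running total: 94)
T_{211}*u_2*v_1*w_1 = -3*-2*4*1 = 24  (running total: 118)
T_{212}*u_2*v_1*w_2 = -4*-2*4*3 = 96  (running total: 214)
T_{221}*u_2*v_2*w_1 = -1*-2*3*1 = 6  (running total: 220)
T_{222}*u_2*v_2*w_2 = 1*-2*3*3 = -18  (running total: 202)
S = 202

202


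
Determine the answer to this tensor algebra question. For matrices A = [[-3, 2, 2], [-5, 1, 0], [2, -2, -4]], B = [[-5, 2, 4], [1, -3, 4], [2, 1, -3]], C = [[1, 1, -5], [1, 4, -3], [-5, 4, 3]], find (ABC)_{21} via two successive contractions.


(ABC)_{21} = sum_m (AB)_{2m} C_{m1}. First compute row 2 of AB.
(AB)_{21} = -5*-5 + 1*1 + 0*2 = 26
(AB)_{22} = -5*2 + 1*-3 + 0*1 = -13
(AB)_{23} = -5*4 + 1*4 + 0*-3 = -16
Now contract with column 1 of C:
(AB)_{21} * C_{11} = 26 * 1 = 26
(AB)_{22} * C_{21} = -13 * 1 = -13
(AB)_{23} * C_{31} = -16 * -5 = 80
(ABC)_{21} = 26 + -13 + 80 = 93

93


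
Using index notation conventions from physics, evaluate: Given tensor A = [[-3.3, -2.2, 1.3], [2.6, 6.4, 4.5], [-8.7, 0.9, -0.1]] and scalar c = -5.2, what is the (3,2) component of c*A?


Scalar multiplication: (cA)_{ij} = c * A_{ij}.
c = -5.2
A_{32} = 0.9
(cA)_{32} = -5.2 * 0.9 = -4.68

-4.68


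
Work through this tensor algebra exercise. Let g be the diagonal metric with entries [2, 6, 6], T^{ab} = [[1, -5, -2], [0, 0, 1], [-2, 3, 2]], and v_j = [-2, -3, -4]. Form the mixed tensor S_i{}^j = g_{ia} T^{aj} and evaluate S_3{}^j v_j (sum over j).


Step 1: lower the first index. For a diagonal metric, g_{ia} T^{aj} = g_{ii} T^{ij} (no sum on i).
g_{33} = 6
S_3{}^1 = 6 * T^{31} = 6 * -2 = -12
S_3{}^2 = 6 * T^{32} = 6 * 3 = 18
S_3{}^3 = 6 * T^{33} = 6 * 2 = 12
Step 2: contract S_3{}^j with v_j.
S_3{}^1 * v_1 = -12 * -2 = 24
S_3{}^2 * v_2 = 18 * -3 = -54
S_3{}^3 * v_3 = 12 * -4 = -48
Result = 24 + -54 + -48 = -78

-78


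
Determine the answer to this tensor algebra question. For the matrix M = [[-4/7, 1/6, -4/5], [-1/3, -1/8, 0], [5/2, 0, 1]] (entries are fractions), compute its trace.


The trace is the sum of diagonal entries.
Diagonal: M[1,1] = -4/7, M[2,2] = -1/8, M[3,3] = 1
Tr(M) = -4/7 + -1/8 + 1
Computing step by step:
After adding M[1,1]: -4/7
After adding M[2,2]: -39/56
After adding M[3,3]: 17/56
Tr(M) = 17/56

17/56


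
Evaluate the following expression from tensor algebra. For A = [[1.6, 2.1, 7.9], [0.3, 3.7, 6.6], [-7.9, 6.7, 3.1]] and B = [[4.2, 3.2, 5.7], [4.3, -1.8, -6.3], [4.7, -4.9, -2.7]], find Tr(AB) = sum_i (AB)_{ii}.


Tr(AB) = sum_i (AB)_{ii} where (AB)_{ii} = sum_k A_{ik} B_{ki}.
(AB)_{11} = 1.6*4.2 + 2.1*4.3 + 7.9*4.7 = 52.88
(AB)_{22} = 0.3*3.2 + 3.7*-1.8 + 6.6*-4.9 = -38.04
(AB)_{33} = -7.9*5.7 + 6.7*-6.3 + 3.1*-2.7 = -95.61
Tr(AB) = 52.88 + -38.04 + -95.61 = -80.77

-80.77


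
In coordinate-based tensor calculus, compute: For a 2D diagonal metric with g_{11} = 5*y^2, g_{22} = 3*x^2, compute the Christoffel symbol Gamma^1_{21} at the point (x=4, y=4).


For a diagonal metric, Gamma^k_{ij} = (1/2) g^{kk} (dg_{ik}/dx_j + dg_{jk}/dx_i - dg_{ij}/dx_k).
The metric is diagonal, so g_{ab} = 0 for a != b.
At the given point: g_{11} = 80, g_{22} = 48
g^{11} = 1/80
dg_{21}/dx_1 = 0 (off-diagonal)
dg_{11}/dx_2 = dg_{11}/dx_2 = 40
dg_{21}/dx_1 = 0 (off-diagonal)
Numerator = 0 + 40 - 0 = 40
Gamma^1_{21} = 40 / (2 * 80) = 1/4

1/4


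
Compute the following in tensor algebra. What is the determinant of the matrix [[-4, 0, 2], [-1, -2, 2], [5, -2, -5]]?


Expanding along the first row, det(A) = a11*M_11 - a12*M_12 + a13*M_13, where M_1j is the (1,j) minor.
Minor M_11 = -2*-5 - 2*-2 = 14
Minor M_12 = -1*-5 - 2*5 = -5
Minor M_13 = -1*-2 - -2*5 = 12
det = -4*(14) - 0*(-5) + 2*(12)
    = -56 - 0 + 24
    = -32

-32


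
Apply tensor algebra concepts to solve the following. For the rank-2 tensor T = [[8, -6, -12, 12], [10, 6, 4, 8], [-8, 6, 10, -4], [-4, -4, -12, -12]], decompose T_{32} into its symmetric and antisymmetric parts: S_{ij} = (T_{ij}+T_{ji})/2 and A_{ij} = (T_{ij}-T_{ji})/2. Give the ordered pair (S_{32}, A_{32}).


T_{32} = 6
T_{23} = 4
S_{32} = (6 + 4)/2 = 10/2 = 5
A_{32} = (6 - 4)/2 = 2/2 = 1
Check: S + A = 5 + 1 = 6 = T_{32}.

(5, 1)


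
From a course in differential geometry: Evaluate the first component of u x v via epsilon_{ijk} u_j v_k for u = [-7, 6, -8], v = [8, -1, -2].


(u x v)_1 = sum_{j,k} epsilon_{1jk} u_j v_k. Only permutations of (1,2,3) contribute; the two non-zero terms are:
eps_{123} u_2 v_3 = 1 * 6 * -2 = -12
eps_{132} u_3 v_2 = -1 * -8 * -1 = -8
(u x v)_1 = -20

-20


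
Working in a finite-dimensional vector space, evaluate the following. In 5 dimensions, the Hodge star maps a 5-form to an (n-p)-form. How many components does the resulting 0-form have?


The Hodge dual of a p-form on an n-dimensional manifold is an (n-p)-form.
n = 5, p = 5, so dual degree = 5 - 5 = 0
The number of components is C(n, n-p) = C(5, 0) = 1

1


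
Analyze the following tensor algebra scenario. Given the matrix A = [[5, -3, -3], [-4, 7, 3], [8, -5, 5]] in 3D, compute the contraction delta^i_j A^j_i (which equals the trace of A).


The contraction (trace) of a rank-2 tensor is the sum of its diagonal elements.
Diagonal entries: A[1,1] = 5, A[2,2] = 7, A[3,3] = 5
Tr(A) = 5 + 7 + 5 = 17

17


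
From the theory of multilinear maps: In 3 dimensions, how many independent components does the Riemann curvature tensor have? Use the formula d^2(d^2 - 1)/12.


The Riemann tensor in d dimensions has d^2(d^2 - 1)/12 independent components.
d = 3, so d^2 = 9
d^2 - 1 = 8
d^2(d^2 - 1) = 9 * 8 = 72
Divide by 12: 72 / 12 = 6

6


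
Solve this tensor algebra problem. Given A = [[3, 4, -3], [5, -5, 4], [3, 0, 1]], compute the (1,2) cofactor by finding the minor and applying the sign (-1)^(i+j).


To find cofactor C_{12}, delete row 1 and column 2.
The resulting 2x2 submatrix is: [[5, 4], [3, 1]]
Minor M_{12} = 5*1 - 4*3
  = 5 - 12 = -7
Sign = (-1)^(1+2) = (-1)^3 = -1
Cofactor C_{12} = -1 * -7 = 7

7


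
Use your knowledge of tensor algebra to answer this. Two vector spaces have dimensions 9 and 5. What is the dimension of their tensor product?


The dimension of a tensor product is the product of dimensions.
dim(V) = 9, dim(W) = 5
dim(V (x) W) = 9 * 5 = 45

45


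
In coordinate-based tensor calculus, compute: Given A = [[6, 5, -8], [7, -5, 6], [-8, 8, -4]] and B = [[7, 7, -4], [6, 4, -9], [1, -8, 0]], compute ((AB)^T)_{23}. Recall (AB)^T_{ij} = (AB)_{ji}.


(AB)^T_{ij} = (AB)_{ji} = sum_k A_{jk} B_{ki}.
For i=2, j=3 we need (AB)_{32}:
A_{31} * B_{12} = -8 * 7 = -56
A_{32} * B_{22} = 8 * 4 = 32
A_{33} * B_{32} = -4 * -8 = 32
Sum = -56 + 32 + 32 = 8

8


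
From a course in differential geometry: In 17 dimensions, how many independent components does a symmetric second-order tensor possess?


A symmetric rank-2 tensor in d dimensions has d(d+1)/2 independent components.
d = 17
d(d+1)/2 = 17 * 18 / 2 = 306 / 2 = 153

153


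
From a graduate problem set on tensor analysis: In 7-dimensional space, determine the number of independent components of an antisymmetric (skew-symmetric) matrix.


An antisymmetric rank-2 tensor satisfies A_{ij} = -A_{ji}, so diagonal entries are zero.
The independent components are the upper-triangular entries: C(n, 2) = n(n-1)/2.
n = 7
C(7, 2) = 7 * 6 / 2 = 42 / 2 = 21

21


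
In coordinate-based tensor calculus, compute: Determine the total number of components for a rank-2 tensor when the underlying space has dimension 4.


The number of components of a rank-r tensor in d dimensions is d^r.
Here d = 4 and r = 2.
4^2 = 16

16


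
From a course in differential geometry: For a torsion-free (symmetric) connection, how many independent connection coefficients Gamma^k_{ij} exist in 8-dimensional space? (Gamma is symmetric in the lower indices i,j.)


Christoffel symbols Gamma^k_{ij} are symmetric in i,j, so there are d * d(d+1)/2 independent symbols.
d = 8
d(d+1)/2 = 8 * 9 / 2 = 36
Total = 8 * 36 = 288

288


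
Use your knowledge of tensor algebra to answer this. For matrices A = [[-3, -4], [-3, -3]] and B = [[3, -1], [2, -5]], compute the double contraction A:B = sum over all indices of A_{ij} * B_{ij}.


A:B = sum over all i,j of A_{ij} * B_{ij}.
Row 1: -3*3=-9, -4*-1=4 => row sum = -5
Row 2: -3*2=-6, -3*-5=15 => row sum = 9
Total = -5 + 9 = 4

4


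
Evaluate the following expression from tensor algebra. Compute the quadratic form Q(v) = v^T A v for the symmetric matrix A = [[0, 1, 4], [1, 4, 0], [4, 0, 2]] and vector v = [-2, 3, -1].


First compute Av:
(Av)_1 = 0*-2 + 1*3 + 4*-1 = -1
(Av)_2 = 1*-2 + 4*3 + 0*-1 = 10
(Av)_3 = 4*-2 + 0*3 + 2*-1 = -10
Av = [-1, 10, -10]
Then v^T (Av) = -2*-1 + 3*10 + -1*-10
= 2 + 30 + 10 = 42

42


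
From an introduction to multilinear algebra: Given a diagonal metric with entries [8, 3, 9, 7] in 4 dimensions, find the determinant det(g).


For a diagonal metric, the determinant is the product of diagonal entries.
Diagonal entries: 8, 3, 9, 7
det(g) = 8 * 3 * 9 * 7 = 1512

1512


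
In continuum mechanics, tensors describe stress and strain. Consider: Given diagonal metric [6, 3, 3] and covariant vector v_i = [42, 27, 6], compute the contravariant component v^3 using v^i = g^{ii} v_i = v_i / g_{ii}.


To raise an index with a diagonal metric: v^i = v_i / g_{ii}.
For index 3: v_3 = 6, g_{33} = 3
v^3 = 6 / 3 = 2

2


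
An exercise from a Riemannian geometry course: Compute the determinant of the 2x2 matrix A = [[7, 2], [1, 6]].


For a 2x2 matrix [[a, b], [c, d]], det = a*d - b*c.
a = 7, b = 2, c = 1, d = 6
a*d = 7 * 6 = 42
b*c = 2 * 1 = 2
det = 42 - 2 = 40

40


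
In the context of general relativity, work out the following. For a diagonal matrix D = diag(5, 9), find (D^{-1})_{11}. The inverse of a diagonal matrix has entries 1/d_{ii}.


For a diagonal matrix, the inverse has entries (D^{-1})_{ii} = 1/d_{ii}.
The diagonal entries are: d_{11} = 5, d_{22} = 9
We need (D^{-1})_{11} = 1/d_{11} = 1/5 = 1/5

1/5


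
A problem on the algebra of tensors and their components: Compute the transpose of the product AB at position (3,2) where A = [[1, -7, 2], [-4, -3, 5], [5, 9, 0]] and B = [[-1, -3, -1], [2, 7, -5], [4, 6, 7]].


(AB)^T_{ij} = (AB)_{ji} = sum_k A_{jk} B_{ki}.
For i=3, j=2 we need (AB)_{23}:
A_{21} * B_{13} = -4 * -1 = 4
A_{22} * B_{23} = -3 * -5 = 15
A_{23} * B_{33} = 5 * 7 = 35
Sum = 4 + 15 + 35 = 54

54


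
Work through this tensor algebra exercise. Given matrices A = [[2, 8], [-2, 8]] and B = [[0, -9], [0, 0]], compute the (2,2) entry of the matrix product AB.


(AB)_{ij} = sum_k A_{ik} B_{kj}.
For i=2, j=2:
A_{21} * B_{12} = -2 * -9 = 18
A_{22} * B_{22} = 8 * 0 = 0
Sum = 18 + 0 = 18

18


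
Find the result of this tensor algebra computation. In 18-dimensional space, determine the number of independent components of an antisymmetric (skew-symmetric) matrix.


An antisymmetric rank-2 tensor satisfies A_{ij} = -A_{ji}, so diagonal entries are zero.
The independent components are the upper-triangular entries: C(n, 2) = n(n-1)/2.
n = 18
C(18, 2) = 18 * 17 / 2 = 306 / 2 = 153

153


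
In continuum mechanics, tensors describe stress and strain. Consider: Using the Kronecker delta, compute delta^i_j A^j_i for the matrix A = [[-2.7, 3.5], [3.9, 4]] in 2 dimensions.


The contraction (trace) of a rank-2 tensor is the sum of its diagonal elements.
Diagonal entries: A[1,1] = -2.7, A[2,2] = 4
Tr(A) = -2.7 + 4 = 1.3

1.3


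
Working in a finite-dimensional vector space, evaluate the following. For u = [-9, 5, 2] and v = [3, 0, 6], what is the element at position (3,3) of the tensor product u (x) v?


The outer product entry T_{ij} = u_i * v_j.
We need i=3, j=3.
u_3 = 2, v_3 = 6
T_{3,3} = 2 * 6 = 12

12


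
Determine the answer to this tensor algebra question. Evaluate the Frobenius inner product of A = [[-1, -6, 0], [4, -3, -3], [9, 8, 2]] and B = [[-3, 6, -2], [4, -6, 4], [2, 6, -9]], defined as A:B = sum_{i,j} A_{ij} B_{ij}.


A:B = sum over all i,j of A_{ij} * B_{ij}.
Row 1: -1*-3=3, -6*6=-36, 0*-2=0 => row sum = -33
Row 2: 4*4=16, -3*-6=18, -3*4=-12 => row sum = 22
Row 3: 9*2=18, 8*6=48, 2*-9=-18 => row sum = 48
Total = -33 + 22 + 48 = 37

37


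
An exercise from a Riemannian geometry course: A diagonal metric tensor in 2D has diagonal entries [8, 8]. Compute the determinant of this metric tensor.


For a diagonal metric, the determinant is the product of diagonal entries.
Diagonal entries: 8, 8
det(g) = 8 * 8 = 64

64


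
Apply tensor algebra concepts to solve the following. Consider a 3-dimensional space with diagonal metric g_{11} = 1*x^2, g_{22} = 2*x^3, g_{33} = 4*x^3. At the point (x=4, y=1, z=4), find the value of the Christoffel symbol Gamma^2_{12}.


For a diagonal metric, Gamma^k_{ij} = (1/2) g^{kk} (dg_{ik}/dx_j + dg_{jk}/dx_i - dg_{ij}/dx_k).
The metric is diagonal, so g_{ab} = 0 for a != b.
At the given point: g_{11} = 16, g_{22} = 128, g_{33} = 256
g^{22} = 1/128
dg_{12}/dx_2 = 0 (off-diagonal)
dg_{22}/dx_1 = dg_{22}/dx_1 = 96
dg_{12}/dx_2 = 0 (off-diagonal)
Numerator = 0 + 96 - 0 = 96
Gamma^2_{12} = 96 / (2 * 128) = 3/8

3/8


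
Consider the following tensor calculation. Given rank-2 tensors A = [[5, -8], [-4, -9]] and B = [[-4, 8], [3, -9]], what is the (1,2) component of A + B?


Tensor addition is component-wise: (A + B)_{ij} = A_{ij} + B_{ij}.
A_{12} = -8
B_{12} = 8
(A + B)_{12} = -8 + 8 = 0

0


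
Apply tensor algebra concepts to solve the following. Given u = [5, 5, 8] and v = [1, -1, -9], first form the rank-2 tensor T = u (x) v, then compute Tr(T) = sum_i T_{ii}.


The outer product gives T_{ij} = u_i v_j.
The trace (contraction) is Tr(T) = sum_i T_{ii} = sum_i u_i v_i.
Diagonal entries:
T_{11} = u_1 * v_1 = 5 * 1 = 5
T_{22} = u_2 * v_2 = 5 * -1 = -5
T_{33} = u_3 * v_3 = 8 * -9 = -72
Tr(T) = 5 + -5 + -72 = -72

-72


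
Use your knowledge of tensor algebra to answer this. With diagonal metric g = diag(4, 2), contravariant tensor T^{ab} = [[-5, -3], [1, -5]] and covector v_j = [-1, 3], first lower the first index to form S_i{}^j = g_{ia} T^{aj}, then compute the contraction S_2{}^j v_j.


Step 1: lower the first index. For a diagonal metric, g_{ia} T^{aj} = g_{ii} T^{ij} (no sum on i).
g_{22} = 2
S_2{}^1 = 2 * T^{21} = 2 * 1 = 2
S_2{}^2 = 2 * T^{22} = 2 * -5 = -10
Step 2: contract S_2{}^j with v_j.
S_2{}^1 * v_1 = 2 * -1 = -2
S_2{}^2 * v_2 = -10 * 3 = -30
Result = -2 + -30 = -32

-32


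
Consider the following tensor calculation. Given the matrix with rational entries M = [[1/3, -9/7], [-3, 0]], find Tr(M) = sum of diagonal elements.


The trace is the sum of diagonal entries.
Diagonal: M[1,1] = 1/3, M[2,2] = 0
Tr(M) = 1/3 + 0
Computing step by step:
After adding M[1,1]: 1/3
After adding M[2,2]: 1/3
Tr(M) = 1/3

1/3


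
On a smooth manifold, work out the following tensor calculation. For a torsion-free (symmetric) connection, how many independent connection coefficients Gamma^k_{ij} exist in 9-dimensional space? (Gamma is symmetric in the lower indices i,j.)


Christoffel symbols Gamma^k_{ij} are symmetric in i,j, so there are d * d(d+1)/2 independent symbols.
d = 9
d(d+1)/2 = 9 * 10 / 2 = 45
Total = 9 * 45 = 405

405


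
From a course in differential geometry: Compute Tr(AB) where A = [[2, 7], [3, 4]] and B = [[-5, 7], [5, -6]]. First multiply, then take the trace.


Tr(AB) = sum_i (AB)_{ii} where (AB)_{ii} = sum_k A_{ik} B_{ki}.
(AB)_{11} = 2*-5 + 7*5 = 25
(AB)_{22} = 3*7 + 4*-6 = -3
Tr(AB) = 25 + -3 = 22

22


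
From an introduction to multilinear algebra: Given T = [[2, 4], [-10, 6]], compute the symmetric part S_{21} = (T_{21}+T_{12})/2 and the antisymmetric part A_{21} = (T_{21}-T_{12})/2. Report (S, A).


T_{21} = -10
T_{12} = 4
S_{21} = (-10 + 4)/2 = -6/2 = -3
A_{21} = (-10 - 4)/2 = -14/2 = -7
Check: S + A = -3 + -7 = -10 = T_{21}.

(-3, -7)


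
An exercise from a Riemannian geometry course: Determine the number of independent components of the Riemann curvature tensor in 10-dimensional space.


The Riemann tensor in d dimensions has d^2(d^2 - 1)/12 independent components.
d = 10, so d^2 = 100
d^2 - 1 = 99
d^2(d^2 - 1) = 100 * 99 = 9900
Divide by 12: 9900 / 12 = 825

825


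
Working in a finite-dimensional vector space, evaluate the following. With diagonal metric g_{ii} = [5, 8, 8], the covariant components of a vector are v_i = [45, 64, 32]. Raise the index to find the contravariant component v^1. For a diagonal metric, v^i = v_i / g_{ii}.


To raise an index with a diagonal metric: v^i = v_i / g_{ii}.
For index 1: v_1 = 45, g_{11} = 5
v^1 = 45 / 5 = 9

9


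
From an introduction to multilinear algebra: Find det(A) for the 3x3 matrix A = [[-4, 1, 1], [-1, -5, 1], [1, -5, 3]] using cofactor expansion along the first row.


Expanding along the first row, det(A) = a11*M_11 - a12*M_12 + a13*M_13, where M_1j is the (1,j) minor.
Minor M_11 = -5*3 - 1*-5 = -10
Minor M_12 = -1*3 - 1*1 = -4
Minor M_13 = -1*-5 - -5*1 = 10
det = -4*(-10) - 1*(-4) + 1*(10)
    = 40 - -4 + 10
    = 54

54
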